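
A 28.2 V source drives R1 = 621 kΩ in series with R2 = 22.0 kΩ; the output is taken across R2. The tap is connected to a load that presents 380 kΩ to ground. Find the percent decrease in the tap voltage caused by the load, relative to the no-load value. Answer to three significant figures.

The divider's output (Thévenin) resistance is R1‖R2 = 21.25 kΩ.
Fractional drop under load = R_th/(R_th + R_L) = 21.25 / (21.25 + 380) = 0.05295.
So the output falls by 5.30 %.

5.30 %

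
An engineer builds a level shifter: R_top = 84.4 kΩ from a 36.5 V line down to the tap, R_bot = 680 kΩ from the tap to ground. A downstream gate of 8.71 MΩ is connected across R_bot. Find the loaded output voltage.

V_out ≈ 32.2 V

The load sits in parallel with R_bot: R_bot‖R_L = (680 × 8710) / (680 + 8710) = 630.8 kΩ.
V_out = 36.5 × 630.8 / (84.4 + 630.8) = 36.5 × 630.8/715.2 = 32.2 V.
(Unloaded it would have been 32.5 V.)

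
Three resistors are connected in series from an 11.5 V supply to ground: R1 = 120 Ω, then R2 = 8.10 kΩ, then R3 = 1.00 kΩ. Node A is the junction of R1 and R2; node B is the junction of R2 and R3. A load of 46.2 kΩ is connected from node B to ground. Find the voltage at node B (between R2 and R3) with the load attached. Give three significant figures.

V ≈ 1.22 V

At node B, R3 is in parallel with the load: R3‖R_L = 978.8 Ω.
Below node A the resistance is R2 + (R3‖R_L) = 9079 Ω, so V_A = 11.5 × 9079/9199 = 11.35 V.
Then V_B = V_A × (R3‖R_L)/(R2 + R3‖R_L) = 11.35 × 978.8/9079 = 1.22 V.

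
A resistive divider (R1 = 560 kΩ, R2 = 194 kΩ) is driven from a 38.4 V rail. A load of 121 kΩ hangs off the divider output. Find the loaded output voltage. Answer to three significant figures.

V_out ≈ 4.51 V

The load sits in parallel with R2: R2‖R_L = (194 × 121) / (194 + 121) = 74.52 kΩ.
V_out = 38.4 × 74.52 / (560 + 74.52) = 38.4 × 74.52/634.5 = 4.51 V.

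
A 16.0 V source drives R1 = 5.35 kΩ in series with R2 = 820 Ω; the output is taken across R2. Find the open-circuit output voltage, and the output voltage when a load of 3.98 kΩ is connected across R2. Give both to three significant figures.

Open-circuit: V = 16.0 × 820/(5350 + 820) = 2.13 V.
With the load, R2 becomes R2‖R_L = 679.9 Ω, so V = 16.0 × 679.9/6030 = 1.80 V.

Unloaded: 2.13 V; loaded: 1.80 V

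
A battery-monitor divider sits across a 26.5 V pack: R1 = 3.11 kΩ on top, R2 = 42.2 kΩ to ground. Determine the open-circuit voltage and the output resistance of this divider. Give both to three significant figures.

V_th is the open-circuit tap voltage: 26.5 × 42.2/(3.11 + 42.2) = 24.7 V.
With the supply zeroed, R1 and R2 appear in parallel from the tap: R_th = R1‖R2 = (3.11 × 42.2)/45.31 = 2.90 kΩ.

V_th = 24.7 V, R_th = 2.90 kΩ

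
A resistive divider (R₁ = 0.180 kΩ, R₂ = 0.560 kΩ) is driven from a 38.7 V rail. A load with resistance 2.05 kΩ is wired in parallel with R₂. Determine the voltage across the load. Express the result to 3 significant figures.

V_out ≈ 27.5 V

The load sits in parallel with R₂: R₂‖R_L = (560 × 2050) / (560 + 2050) = 439.8 Ω.
V_out = 38.7 × 439.8 / (180 + 439.8) = 38.7 × 439.8/619.8 = 27.5 V.
(Unloaded it would have been 29.3 V.)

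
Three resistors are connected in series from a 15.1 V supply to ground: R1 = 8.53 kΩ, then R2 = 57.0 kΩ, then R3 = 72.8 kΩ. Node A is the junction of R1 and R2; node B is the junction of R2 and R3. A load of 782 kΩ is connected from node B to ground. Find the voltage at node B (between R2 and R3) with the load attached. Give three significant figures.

V ≈ 7.61 V

At node B, R3 is in parallel with the load: R3‖R_L = 66.60 kΩ.
Below node A the resistance is R2 + (R3‖R_L) = 123.6 kΩ, so V_A = 15.1 × 123.6/132.1 = 14.13 V.
Then V_B = V_A × (R3‖R_L)/(R2 + R3‖R_L) = 14.13 × 66.60/123.6 = 7.61 V.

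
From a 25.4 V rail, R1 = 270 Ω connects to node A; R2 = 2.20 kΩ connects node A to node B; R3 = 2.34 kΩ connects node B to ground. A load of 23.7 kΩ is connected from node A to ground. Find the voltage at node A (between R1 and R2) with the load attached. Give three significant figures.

V ≈ 23.7 V

Below node A the series string R2+R3 = 4540 Ω sits in parallel with the 23700 Ω load: 3810 Ω.
V_A = 25.4 × 3810/(270 + 3810) = 23.7 V.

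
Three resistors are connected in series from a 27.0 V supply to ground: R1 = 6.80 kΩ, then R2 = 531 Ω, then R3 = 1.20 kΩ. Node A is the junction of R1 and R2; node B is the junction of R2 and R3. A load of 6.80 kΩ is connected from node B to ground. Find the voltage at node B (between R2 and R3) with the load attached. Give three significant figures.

At node B, R3 is in parallel with the load: R3‖R_L = 1020 Ω.
Below node A the resistance is R2 + (R3‖R_L) = 1551 Ω, so V_A = 27.0 × 1551/8351 = 5.015 V.
Then V_B = V_A × (R3‖R_L)/(R2 + R3‖R_L) = 5.015 × 1020/1551 = 3.30 V.

V ≈ 3.30 V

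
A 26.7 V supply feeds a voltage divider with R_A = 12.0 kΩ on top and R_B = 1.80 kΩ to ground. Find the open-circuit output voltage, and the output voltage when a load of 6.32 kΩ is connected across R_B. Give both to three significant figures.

Unloaded: 3.48 V; loaded: 2.79 V

Open-circuit: V = 26.7 × 1.80/(12.0 + 1.80) = 3.48 V.
With the load, R_B becomes R_B‖R_L = 1.401 kΩ, so V = 26.7 × 1.401/13.40 = 2.79 V.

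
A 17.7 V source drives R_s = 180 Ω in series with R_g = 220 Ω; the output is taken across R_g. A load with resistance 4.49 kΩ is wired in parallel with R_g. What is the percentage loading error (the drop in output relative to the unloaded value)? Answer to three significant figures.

The divider's output (Thévenin) resistance is R_s‖R_g = 99.00 Ω.
Fractional drop under load = R_th/(R_th + R_L) = 99.00 / (99.00 + 4490) = 0.02157.
So the output falls by 2.16 %.

2.16 %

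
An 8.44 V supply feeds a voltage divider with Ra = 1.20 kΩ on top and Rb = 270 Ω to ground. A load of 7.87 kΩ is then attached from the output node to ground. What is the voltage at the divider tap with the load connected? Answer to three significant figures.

V_out ≈ 1.51 V

The load sits in parallel with Rb: Rb‖R_L = (270 × 7870) / (270 + 7870) = 261.0 Ω.
V_out = 8.44 × 261.0 / (1200 + 261.0) = 8.44 × 261.0/1461 = 1.51 V.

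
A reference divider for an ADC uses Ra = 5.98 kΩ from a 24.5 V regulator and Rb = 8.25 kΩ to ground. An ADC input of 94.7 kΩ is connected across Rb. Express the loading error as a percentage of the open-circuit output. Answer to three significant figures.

The divider's output (Thévenin) resistance is Ra‖Rb = 3.467 kΩ.
Fractional drop under load = R_th/(R_th + R_L) = 3.467 / (3.467 + 94.7) = 0.03532.
So the output falls by 3.53 %.

3.53 %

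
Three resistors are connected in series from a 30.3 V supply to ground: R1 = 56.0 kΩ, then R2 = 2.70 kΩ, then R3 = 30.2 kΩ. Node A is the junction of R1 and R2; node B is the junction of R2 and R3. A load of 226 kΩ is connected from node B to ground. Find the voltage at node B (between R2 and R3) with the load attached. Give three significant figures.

At node B, R3 is in parallel with the load: R3‖R_L = 26.64 kΩ.
Below node A the resistance is R2 + (R3‖R_L) = 29.34 kΩ, so V_A = 30.3 × 29.34/85.34 = 10.42 V.
Then V_B = V_A × (R3‖R_L)/(R2 + R3‖R_L) = 10.42 × 26.64/29.34 = 9.46 V.

V ≈ 9.46 V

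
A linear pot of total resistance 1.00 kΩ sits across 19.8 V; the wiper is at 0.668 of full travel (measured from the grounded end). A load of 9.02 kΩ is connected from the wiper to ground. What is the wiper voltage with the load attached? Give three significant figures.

V ≈ 12.9 V

The wiper splits the pot into (1−α)R = 332.0 Ω above and αR = 668.0 Ω below.
Lower section ‖ load = 621.9 Ω.
V_wiper = 19.8 × 621.9/(332.0 + 621.9) = 12.9 V.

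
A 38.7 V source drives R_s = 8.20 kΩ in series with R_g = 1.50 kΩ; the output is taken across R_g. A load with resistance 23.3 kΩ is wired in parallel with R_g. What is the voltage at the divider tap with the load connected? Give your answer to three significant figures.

The load sits in parallel with R_g: R_g‖R_L = (1.50 × 23.3) / (1.50 + 23.3) = 1.409 kΩ.
V_out = 38.7 × 1.409 / (8.20 + 1.409) = 38.7 × 1.409/9.609 = 5.68 V.

V_out ≈ 5.68 V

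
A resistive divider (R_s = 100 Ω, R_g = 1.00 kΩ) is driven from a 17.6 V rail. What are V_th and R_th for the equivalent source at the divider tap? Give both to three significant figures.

V_th is the open-circuit tap voltage: 17.6 × 1000/(100 + 1000) = 16.0 V.
With the supply zeroed, R_s and R_g appear in parallel from the tap: R_th = R_s‖R_g = (100 × 1000)/1100 = 90.9 Ω.

V_th = 16.0 V, R_th = 90.9 Ω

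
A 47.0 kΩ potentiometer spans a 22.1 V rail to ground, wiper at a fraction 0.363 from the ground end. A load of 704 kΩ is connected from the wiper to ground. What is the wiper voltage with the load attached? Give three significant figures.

The wiper splits the pot into (1−α)R = 29.94 kΩ above and αR = 17.06 kΩ below.
Lower section ‖ load = 16.66 kΩ.
V_wiper = 22.1 × 16.66/(29.94 + 16.66) = 7.90 V.

V ≈ 7.90 V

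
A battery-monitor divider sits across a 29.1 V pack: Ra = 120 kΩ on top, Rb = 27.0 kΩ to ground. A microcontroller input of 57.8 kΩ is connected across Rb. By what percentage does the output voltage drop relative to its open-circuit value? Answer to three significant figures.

The divider's output (Thévenin) resistance is Ra‖Rb = 22.04 kΩ.
Fractional drop under load = R_th/(R_th + R_L) = 22.04 / (22.04 + 57.8) = 0.2761.
So the output falls by 27.6 %.

27.6 %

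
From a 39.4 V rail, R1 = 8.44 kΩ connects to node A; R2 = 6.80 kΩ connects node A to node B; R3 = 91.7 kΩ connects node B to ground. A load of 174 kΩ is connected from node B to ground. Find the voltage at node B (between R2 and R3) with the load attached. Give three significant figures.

At node B, R3 is in parallel with the load: R3‖R_L = 60.05 kΩ.
Below node A the resistance is R2 + (R3‖R_L) = 66.85 kΩ, so V_A = 39.4 × 66.85/75.29 = 34.98 V.
Then V_B = V_A × (R3‖R_L)/(R2 + R3‖R_L) = 34.98 × 60.05/66.85 = 31.4 V.

V ≈ 31.4 V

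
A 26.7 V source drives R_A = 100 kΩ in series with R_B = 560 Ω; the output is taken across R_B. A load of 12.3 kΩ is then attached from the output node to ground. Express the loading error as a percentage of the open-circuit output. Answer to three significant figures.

The divider's output (Thévenin) resistance is R_A‖R_B = 556.9 Ω.
Fractional drop under load = R_th/(R_th + R_L) = 556.9 / (556.9 + 12300) = 0.04331.
So the output falls by 4.33 %.

4.33 %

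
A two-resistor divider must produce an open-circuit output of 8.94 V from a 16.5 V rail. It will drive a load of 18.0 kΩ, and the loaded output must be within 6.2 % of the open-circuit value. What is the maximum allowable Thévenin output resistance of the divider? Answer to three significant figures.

R_th ≤ 1.19 kΩ

Loading drop = R_th/(R_th + R_L) ≤ 0.0620, so R_th ≤ R_L · ε/(1−ε) = 18.0 kΩ × 0.0620/0.9380 = 1.19 kΩ.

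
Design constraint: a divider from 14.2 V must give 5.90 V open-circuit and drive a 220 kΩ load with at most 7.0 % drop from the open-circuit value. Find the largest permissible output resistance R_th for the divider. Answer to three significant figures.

Loading drop = R_th/(R_th + R_L) ≤ 0.0700, so R_th ≤ R_L · ε/(1−ε) = 220 kΩ × 0.0700/0.9300 = 16.6 kΩ.

R_th ≤ 16.6 kΩ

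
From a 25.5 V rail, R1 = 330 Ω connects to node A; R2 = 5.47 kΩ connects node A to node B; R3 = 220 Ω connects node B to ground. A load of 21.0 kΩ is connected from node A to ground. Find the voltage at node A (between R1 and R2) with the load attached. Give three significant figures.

Below node A the series string R2+R3 = 5690 Ω sits in parallel with the 21000 Ω load: 4477 Ω.
V_A = 25.5 × 4477/(330 + 4477) = 23.7 V.

V ≈ 23.7 V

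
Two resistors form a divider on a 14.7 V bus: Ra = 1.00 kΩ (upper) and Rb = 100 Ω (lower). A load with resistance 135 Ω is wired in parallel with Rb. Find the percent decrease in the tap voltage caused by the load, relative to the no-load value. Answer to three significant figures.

40.2 %

Unloaded V = 14.7 × 100/1100 = 1.336 V.
Loaded: Rb‖R_L = 57.45 Ω, giving V = 14.7 × 57.45/1057 = 0.7986 V.
Drop = (1.336 − 0.7986) / 1.336 = 40.2 %.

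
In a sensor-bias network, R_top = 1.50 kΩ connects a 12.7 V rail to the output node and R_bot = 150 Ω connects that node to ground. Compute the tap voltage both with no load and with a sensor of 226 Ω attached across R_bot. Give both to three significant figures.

Open-circuit: V = 12.7 × 150/(1500 + 150) = 1.15 V.
With the load, R_bot becomes R_bot‖R_L = 90.16 Ω, so V = 12.7 × 90.16/1590 = 0.720 V.

Unloaded: 1.15 V; loaded: 0.720 V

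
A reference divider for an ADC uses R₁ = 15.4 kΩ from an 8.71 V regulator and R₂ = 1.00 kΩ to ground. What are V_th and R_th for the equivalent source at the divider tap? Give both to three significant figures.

V_th is the open-circuit tap voltage: 8.71 × 1.00/(15.4 + 1.00) = 0.531 V.
With the supply zeroed, R₁ and R₂ appear in parallel from the tap: R_th = R₁‖R₂ = (15.4 × 1.00)/16.40 = 939 Ω.

V_th = 0.531 V, R_th = 939 Ω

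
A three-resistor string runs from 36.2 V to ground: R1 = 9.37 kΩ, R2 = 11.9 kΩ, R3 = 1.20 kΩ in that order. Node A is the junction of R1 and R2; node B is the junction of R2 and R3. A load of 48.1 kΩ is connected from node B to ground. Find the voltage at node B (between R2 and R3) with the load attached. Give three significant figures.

At node B, R3 is in parallel with the load: R3‖R_L = 1.171 kΩ.
Below node A the resistance is R2 + (R3‖R_L) = 13.07 kΩ, so V_A = 36.2 × 13.07/22.44 = 21.08 V.
Then V_B = V_A × (R3‖R_L)/(R2 + R3‖R_L) = 21.08 × 1.171/13.07 = 1.89 V.

V ≈ 1.89 V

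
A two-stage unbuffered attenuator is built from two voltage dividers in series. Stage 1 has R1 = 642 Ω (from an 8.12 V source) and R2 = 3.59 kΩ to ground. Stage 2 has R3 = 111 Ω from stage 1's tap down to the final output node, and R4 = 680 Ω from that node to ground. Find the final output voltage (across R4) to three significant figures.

Stage 2 presents R3+R4 = 791.0 Ω as a load on stage 1's tap.
Stage 1's lower leg becomes R2‖(R3+R4) = 648.2 Ω, so V_mid = 8.12 × 648.2/1290 = 4.079 V.
Stage 2 is itself unloaded: V_out = V_mid × R4/(R3+R4) = 4.079 × 680/791.0 = 3.51 V.

V_out ≈ 3.51 V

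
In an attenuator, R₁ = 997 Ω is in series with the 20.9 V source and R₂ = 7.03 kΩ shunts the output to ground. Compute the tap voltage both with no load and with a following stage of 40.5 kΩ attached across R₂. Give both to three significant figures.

Unloaded: 18.3 V; loaded: 17.9 V

Open-circuit: V = 20.9 × 7030/(997 + 7030) = 18.3 V.
With the load, R₂ becomes R₂‖R_L = 5990 Ω, so V = 20.9 × 5990/6987 = 17.9 V.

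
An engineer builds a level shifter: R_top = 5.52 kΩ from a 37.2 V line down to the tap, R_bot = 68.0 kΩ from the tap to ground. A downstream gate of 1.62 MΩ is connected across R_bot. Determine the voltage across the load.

The load sits in parallel with R_bot: R_bot‖R_L = (68.0 × 1620) / (68.0 + 1620) = 65.26 kΩ.
V_out = 37.2 × 65.26 / (5.52 + 65.26) = 37.2 × 65.26/70.78 = 34.3 V.

V_out ≈ 34.3 V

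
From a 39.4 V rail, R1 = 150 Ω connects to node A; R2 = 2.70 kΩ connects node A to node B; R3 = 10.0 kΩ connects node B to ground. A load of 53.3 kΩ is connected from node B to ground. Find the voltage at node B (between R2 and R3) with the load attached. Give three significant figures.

V ≈ 29.4 V

At node B, R3 is in parallel with the load: R3‖R_L = 8420 Ω.
Below node A the resistance is R2 + (R3‖R_L) = 11120 Ω, so V_A = 39.4 × 11120/11270 = 38.88 V.
Then V_B = V_A × (R3‖R_L)/(R2 + R3‖R_L) = 38.88 × 8420/11120 = 29.4 V.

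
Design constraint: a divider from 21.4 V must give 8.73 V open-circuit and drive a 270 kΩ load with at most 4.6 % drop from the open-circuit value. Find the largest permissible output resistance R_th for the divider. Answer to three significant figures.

R_th ≤ 13.0 kΩ

Loading drop = R_th/(R_th + R_L) ≤ 0.0460, so R_th ≤ R_L · ε/(1−ε) = 270 kΩ × 0.0460/0.9540 = 13.0 kΩ.
(Any R1, R2 with R2/(R1+R2) = 0.408 and R1‖R2 ≤ 13.0 kΩ will meet the spec.)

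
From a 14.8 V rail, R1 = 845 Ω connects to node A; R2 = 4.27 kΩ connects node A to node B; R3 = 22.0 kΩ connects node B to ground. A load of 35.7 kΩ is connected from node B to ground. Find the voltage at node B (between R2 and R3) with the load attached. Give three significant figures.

At node B, R3 is in parallel with the load: R3‖R_L = 13610 Ω.
Below node A the resistance is R2 + (R3‖R_L) = 17880 Ω, so V_A = 14.8 × 17880/18730 = 14.13 V.
Then V_B = V_A × (R3‖R_L)/(R2 + R3‖R_L) = 14.13 × 13610/17880 = 10.8 V.

V ≈ 10.8 V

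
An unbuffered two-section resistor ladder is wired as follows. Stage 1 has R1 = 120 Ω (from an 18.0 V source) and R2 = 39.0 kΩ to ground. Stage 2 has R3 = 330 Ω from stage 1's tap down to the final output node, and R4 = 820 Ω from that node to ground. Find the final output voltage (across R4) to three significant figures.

Stage 2 presents R3+R4 = 1150 Ω as a load on stage 1's tap.
Stage 1's lower leg becomes R2‖(R3+R4) = 1117 Ω, so V_mid = 18.0 × 1117/1237 = 16.25 V.
Stage 2 is itself unloaded: V_out = V_mid × R4/(R3+R4) = 16.25 × 820/1150 = 11.6 V.

V_out ≈ 11.6 V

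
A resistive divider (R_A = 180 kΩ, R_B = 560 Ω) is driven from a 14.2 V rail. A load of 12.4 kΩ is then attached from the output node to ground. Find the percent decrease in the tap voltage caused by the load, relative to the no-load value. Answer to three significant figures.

4.31 %

The divider's output (Thévenin) resistance is R_A‖R_B = 558.3 Ω.
Fractional drop under load = R_th/(R_th + R_L) = 558.3 / (558.3 + 12400) = 0.04308.
So the output falls by 4.31 %.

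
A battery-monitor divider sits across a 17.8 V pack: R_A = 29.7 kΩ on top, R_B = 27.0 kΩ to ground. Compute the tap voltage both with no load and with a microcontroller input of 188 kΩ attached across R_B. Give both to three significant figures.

Open-circuit: V = 17.8 × 27.0/(29.7 + 27.0) = 8.48 V.
With the load, R_B becomes R_B‖R_L = 23.61 kΩ, so V = 17.8 × 23.61/53.31 = 7.88 V.

Unloaded: 8.48 V; loaded: 7.88 V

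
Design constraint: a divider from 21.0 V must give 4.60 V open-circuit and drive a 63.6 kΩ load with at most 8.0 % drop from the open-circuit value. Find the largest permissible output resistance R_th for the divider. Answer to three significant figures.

Loading drop = R_th/(R_th + R_L) ≤ 0.0800, so R_th ≤ R_L · ε/(1−ε) = 63.6 kΩ × 0.0800/0.9200 = 5.53 kΩ.

R_th ≤ 5.53 kΩ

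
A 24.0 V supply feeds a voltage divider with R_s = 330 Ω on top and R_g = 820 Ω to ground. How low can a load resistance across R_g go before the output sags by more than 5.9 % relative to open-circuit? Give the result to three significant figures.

R_L(min) ≈ 3.75 kΩ

Output resistance R_th = R_s‖R_g = (330 × 820)/1150 = 235.3 Ω.
The fractional drop is R_th/(R_th + R_L); requiring this ≤ 0.0590 gives R_L ≥ R_th(1/0.0590 − 1) = 235.3 × 15.95 = 3.75 kΩ.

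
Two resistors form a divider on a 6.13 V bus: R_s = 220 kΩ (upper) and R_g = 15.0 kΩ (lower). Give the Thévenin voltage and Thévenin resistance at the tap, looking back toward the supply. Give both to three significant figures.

V_th = 0.391 V, R_th = 14.0 kΩ

V_th is the open-circuit tap voltage: 6.13 × 15.0/(220 + 15.0) = 0.391 V.
With the supply zeroed, R_s and R_g appear in parallel from the tap: R_th = R_s‖R_g = (220 × 15.0)/235.0 = 14.0 kΩ.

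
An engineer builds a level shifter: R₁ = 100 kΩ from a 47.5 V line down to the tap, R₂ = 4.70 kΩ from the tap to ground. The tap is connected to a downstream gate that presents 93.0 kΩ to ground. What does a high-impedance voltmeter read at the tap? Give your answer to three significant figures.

The load sits in parallel with R₂: R₂‖R_L = (4.70 × 93.0) / (4.70 + 93.0) = 4.474 kΩ.
V_out = 47.5 × 4.474 / (100 + 4.474) = 47.5 × 4.474/104.5 = 2.03 V.

V_out ≈ 2.03 V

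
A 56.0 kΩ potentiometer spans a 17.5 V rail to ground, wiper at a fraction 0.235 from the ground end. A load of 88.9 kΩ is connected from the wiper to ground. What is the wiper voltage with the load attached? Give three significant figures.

V ≈ 3.69 V

The wiper splits the pot into (1−α)R = 42.84 kΩ above and αR = 13.16 kΩ below.
Lower section ‖ load = 11.46 kΩ.
V_wiper = 17.5 × 11.46/(42.84 + 11.46) = 3.69 V.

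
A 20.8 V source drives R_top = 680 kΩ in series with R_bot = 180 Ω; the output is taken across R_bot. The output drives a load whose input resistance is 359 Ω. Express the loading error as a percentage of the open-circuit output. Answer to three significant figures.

33.4 %

The divider's output (Thévenin) resistance is R_top‖R_bot = 180.0 Ω.
Fractional drop under load = R_th/(R_th + R_L) = 180.0 / (180.0 + 359) = 0.3339.
So the output falls by 33.4 %.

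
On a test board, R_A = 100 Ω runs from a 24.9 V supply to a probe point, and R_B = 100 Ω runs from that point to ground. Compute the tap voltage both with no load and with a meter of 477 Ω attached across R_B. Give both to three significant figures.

Unloaded: 12.4 V; loaded: 11.3 V

Open-circuit: V = 24.9 × 100/(100 + 100) = 12.4 V.
With the load, R_B becomes R_B‖R_L = 82.67 Ω, so V = 24.9 × 82.67/182.7 = 11.3 V.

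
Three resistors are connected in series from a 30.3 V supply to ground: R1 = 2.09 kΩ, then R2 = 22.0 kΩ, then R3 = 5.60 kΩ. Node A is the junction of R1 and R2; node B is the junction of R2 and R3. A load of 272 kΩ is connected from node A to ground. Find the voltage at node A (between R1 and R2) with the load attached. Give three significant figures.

V ≈ 28.0 V

Below node A the series string R2+R3 = 27.60 kΩ sits in parallel with the 272 kΩ load: 25.06 kΩ.
V_A = 30.3 × 25.06/(2.09 + 25.06) = 28.0 V.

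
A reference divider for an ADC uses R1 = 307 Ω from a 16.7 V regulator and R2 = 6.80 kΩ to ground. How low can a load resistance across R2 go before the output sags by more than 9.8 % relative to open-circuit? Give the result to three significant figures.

Output resistance R_th = R1‖R2 = (307 × 6800)/7107 = 293.7 Ω.
The fractional drop is R_th/(R_th + R_L); requiring this ≤ 0.0980 gives R_L ≥ R_th(1/0.0980 − 1) = 293.7 × 9.204 = 2.70 kΩ.

R_L(min) ≈ 2.70 kΩ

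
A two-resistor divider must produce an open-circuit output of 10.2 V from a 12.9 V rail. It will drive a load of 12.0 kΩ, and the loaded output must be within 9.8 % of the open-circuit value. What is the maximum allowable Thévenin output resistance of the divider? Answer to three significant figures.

Loading drop = R_th/(R_th + R_L) ≤ 0.0980, so R_th ≤ R_L · ε/(1−ε) = 12.0 kΩ × 0.0980/0.9020 = 1.30 kΩ.

R_th ≤ 1.30 kΩ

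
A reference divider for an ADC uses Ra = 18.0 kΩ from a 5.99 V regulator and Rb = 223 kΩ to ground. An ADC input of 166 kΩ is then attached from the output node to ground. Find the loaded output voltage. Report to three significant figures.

V_out ≈ 5.04 V

The load sits in parallel with Rb: Rb‖R_L = (223 × 166) / (223 + 166) = 95.16 kΩ.
V_out = 5.99 × 95.16 / (18.0 + 95.16) = 5.99 × 95.16/113.2 = 5.04 V.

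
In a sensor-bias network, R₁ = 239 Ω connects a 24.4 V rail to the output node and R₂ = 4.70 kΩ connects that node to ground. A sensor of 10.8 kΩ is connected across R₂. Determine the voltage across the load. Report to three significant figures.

V_out ≈ 22.7 V

The load sits in parallel with R₂: R₂‖R_L = (4700 × 10800) / (4700 + 10800) = 3275 Ω.
V_out = 24.4 × 3275 / (239 + 3275) = 24.4 × 3275/3514 = 22.7 V.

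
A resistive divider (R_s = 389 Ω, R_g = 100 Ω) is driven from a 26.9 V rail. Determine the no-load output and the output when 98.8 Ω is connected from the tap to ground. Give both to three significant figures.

Open-circuit: V = 26.9 × 100/(389 + 100) = 5.50 V.
With the load, R_g becomes R_g‖R_L = 49.70 Ω, so V = 26.9 × 49.70/438.7 = 3.05 V.

Unloaded: 5.50 V; loaded: 3.05 V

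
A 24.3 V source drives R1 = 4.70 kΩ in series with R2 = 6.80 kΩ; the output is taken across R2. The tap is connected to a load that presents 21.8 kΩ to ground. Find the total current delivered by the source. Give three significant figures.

R2‖R_L = 5.183 kΩ, so the source sees R1 + R2‖R_L = 9.883 kΩ.
I = 24.3 V / 9.883 kΩ = 2.46 mA.

I ≈ 2.46 mA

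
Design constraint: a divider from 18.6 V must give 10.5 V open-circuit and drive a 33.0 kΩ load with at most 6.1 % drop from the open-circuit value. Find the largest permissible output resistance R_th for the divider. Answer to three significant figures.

R_th ≤ 2.14 kΩ

Loading drop = R_th/(R_th + R_L) ≤ 0.0610, so R_th ≤ R_L · ε/(1−ε) = 33.0 kΩ × 0.0610/0.9390 = 2.14 kΩ.
(Any R1, R2 with R2/(R1+R2) = 0.565 and R1‖R2 ≤ 2.14 kΩ will meet the spec.)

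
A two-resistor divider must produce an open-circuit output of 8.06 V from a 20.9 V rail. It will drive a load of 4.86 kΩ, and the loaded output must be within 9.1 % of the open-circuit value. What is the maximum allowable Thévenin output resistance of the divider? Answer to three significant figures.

Loading drop = R_th/(R_th + R_L) ≤ 0.0910, so R_th ≤ R_L · ε/(1−ε) = 4.86 kΩ × 0.0910/0.9090 = 487 Ω.
(Any R1, R2 with R2/(R1+R2) = 0.386 and R1‖R2 ≤ 487 Ω will meet the spec.)

R_th ≤ 487 Ω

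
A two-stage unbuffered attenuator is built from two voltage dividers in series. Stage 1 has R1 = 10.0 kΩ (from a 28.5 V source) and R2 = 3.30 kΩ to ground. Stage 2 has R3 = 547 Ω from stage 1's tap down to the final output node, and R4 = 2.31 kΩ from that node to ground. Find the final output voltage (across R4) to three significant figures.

Stage 2 presents R3+R4 = 2857 Ω as a load on stage 1's tap.
Stage 1's lower leg becomes R2‖(R3+R4) = 1531 Ω, so V_mid = 28.5 × 1531/11530 = 3.785 V.
Stage 2 is itself unloaded: V_out = V_mid × R4/(R3+R4) = 3.785 × 2310/2857 = 3.06 V.

V_out ≈ 3.06 V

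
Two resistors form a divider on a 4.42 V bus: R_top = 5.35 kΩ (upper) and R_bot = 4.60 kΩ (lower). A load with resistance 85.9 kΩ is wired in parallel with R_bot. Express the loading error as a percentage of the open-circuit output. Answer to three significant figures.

The divider's output (Thévenin) resistance is R_top‖R_bot = 2.473 kΩ.
Fractional drop under load = R_th/(R_th + R_L) = 2.473 / (2.473 + 85.9) = 0.02799.
So the output falls by 2.80 %.

2.80 %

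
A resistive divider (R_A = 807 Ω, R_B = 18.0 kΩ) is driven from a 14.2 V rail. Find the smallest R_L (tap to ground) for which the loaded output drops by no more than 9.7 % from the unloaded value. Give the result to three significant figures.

Output resistance R_th = R_A‖R_B = (807 × 18000)/18810 = 772.4 Ω.
The fractional drop is R_th/(R_th + R_L); requiring this ≤ 0.0970 gives R_L ≥ R_th(1/0.0970 − 1) = 772.4 × 9.309 = 7.19 kΩ.

R_L(min) ≈ 7.19 kΩ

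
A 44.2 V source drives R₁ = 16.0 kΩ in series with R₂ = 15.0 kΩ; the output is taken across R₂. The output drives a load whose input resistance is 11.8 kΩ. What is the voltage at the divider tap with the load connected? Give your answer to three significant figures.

The load sits in parallel with R₂: R₂‖R_L = (15.0 × 11.8) / (15.0 + 11.8) = 6.604 kΩ.
V_out = 44.2 × 6.604 / (16.0 + 6.604) = 44.2 × 6.604/22.60 = 12.9 V.

V_out ≈ 12.9 V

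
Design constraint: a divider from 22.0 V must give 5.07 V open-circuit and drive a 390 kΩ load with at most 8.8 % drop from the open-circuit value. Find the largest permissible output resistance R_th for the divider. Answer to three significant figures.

R_th ≤ 37.6 kΩ

Loading drop = R_th/(R_th + R_L) ≤ 0.0880, so R_th ≤ R_L · ε/(1−ε) = 390 kΩ × 0.0880/0.9120 = 37.6 kΩ.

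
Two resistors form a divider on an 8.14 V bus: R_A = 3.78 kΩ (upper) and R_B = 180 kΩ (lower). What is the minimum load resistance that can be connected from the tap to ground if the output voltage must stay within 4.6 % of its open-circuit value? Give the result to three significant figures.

R_L(min) ≈ 76.8 kΩ

Output resistance R_th = R_A‖R_B = (3.78 × 180)/183.8 = 3.702 kΩ.
The fractional drop is R_th/(R_th + R_L); requiring this ≤ 0.0460 gives R_L ≥ R_th(1/0.0460 − 1) = 3.702 × 20.74 = 76.8 kΩ.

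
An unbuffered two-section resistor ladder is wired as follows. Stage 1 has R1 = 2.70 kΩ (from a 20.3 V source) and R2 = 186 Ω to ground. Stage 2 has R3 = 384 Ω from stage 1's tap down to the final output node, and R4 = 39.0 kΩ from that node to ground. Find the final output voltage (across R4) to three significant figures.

Stage 2 presents R3+R4 = 39380 Ω as a load on stage 1's tap.
Stage 1's lower leg becomes R2‖(R3+R4) = 185.1 Ω, so V_mid = 20.3 × 185.1/2885 = 1.303 V.
Stage 2 is itself unloaded: V_out = V_mid × R4/(R3+R4) = 1.303 × 39000/39380 = 1.29 V.

V_out ≈ 1.29 V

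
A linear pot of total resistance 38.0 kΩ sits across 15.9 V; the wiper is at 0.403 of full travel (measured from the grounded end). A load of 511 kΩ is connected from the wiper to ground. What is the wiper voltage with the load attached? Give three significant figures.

V ≈ 6.30 V

The wiper splits the pot into (1−α)R = 22.69 kΩ above and αR = 15.31 kΩ below.
Lower section ‖ load = 14.87 kΩ.
V_wiper = 15.9 × 14.87/(22.69 + 14.87) = 6.30 V.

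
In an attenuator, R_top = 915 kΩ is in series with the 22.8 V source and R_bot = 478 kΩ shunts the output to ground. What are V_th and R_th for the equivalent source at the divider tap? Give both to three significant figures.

V_th = 7.82 V, R_th = 314 kΩ

V_th is the open-circuit tap voltage: 22.8 × 478/(915 + 478) = 7.82 V.
With the supply zeroed, R_top and R_bot appear in parallel from the tap: R_th = R_top‖R_bot = (915 × 478)/1393 = 314 kΩ.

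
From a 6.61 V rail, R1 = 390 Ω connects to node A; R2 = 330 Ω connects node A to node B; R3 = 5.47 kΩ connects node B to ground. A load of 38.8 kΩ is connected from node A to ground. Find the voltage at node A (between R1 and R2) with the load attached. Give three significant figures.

Below node A the series string R2+R3 = 5800 Ω sits in parallel with the 38800 Ω load: 5046 Ω.
V_A = 6.61 × 5046/(390 + 5046) = 6.14 V.

V ≈ 6.14 V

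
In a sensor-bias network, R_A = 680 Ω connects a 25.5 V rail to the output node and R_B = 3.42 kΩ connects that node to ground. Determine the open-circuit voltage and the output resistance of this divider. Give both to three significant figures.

V_th is the open-circuit tap voltage: 25.5 × 3420/(680 + 3420) = 21.3 V.
With the supply zeroed, R_A and R_B appear in parallel from the tap: R_th = R_A‖R_B = (680 × 3420)/4100 = 567 Ω.

V_th = 21.3 V, R_th = 567 Ω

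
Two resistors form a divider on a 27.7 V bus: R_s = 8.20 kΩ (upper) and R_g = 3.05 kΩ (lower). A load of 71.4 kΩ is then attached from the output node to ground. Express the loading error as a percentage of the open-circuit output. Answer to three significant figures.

3.02 %

The divider's output (Thévenin) resistance is R_s‖R_g = 2.223 kΩ.
Fractional drop under load = R_th/(R_th + R_L) = 2.223 / (2.223 + 71.4) = 0.03020.
So the output falls by 3.02 %.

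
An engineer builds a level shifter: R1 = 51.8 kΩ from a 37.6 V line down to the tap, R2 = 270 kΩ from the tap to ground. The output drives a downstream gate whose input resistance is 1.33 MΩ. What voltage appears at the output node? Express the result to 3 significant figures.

The load sits in parallel with R2: R2‖R_L = (270 × 1330) / (270 + 1330) = 224.4 kΩ.
V_out = 37.6 × 224.4 / (51.8 + 224.4) = 37.6 × 224.4/276.2 = 30.5 V.

V_out ≈ 30.5 V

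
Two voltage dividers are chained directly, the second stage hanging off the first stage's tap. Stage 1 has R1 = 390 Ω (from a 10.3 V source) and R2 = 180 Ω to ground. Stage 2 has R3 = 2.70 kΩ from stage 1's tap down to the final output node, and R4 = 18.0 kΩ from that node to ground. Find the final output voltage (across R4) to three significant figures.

V_out ≈ 2.81 V

Stage 2 presents R3+R4 = 20700 Ω as a load on stage 1's tap.
Stage 1's lower leg becomes R2‖(R3+R4) = 178.4 Ω, so V_mid = 10.3 × 178.4/568.4 = 3.233 V.
Stage 2 is itself unloaded: V_out = V_mid × R4/(R3+R4) = 3.233 × 18000/20700 = 2.81 V.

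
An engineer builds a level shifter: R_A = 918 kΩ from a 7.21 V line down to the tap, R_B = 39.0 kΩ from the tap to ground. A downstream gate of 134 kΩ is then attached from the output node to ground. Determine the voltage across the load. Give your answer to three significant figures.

The load sits in parallel with R_B: R_B‖R_L = (39.0 × 134) / (39.0 + 134) = 30.21 kΩ.
V_out = 7.21 × 30.21 / (918 + 30.21) = 7.21 × 30.21/948.2 = 0.230 V.
(Unloaded it would have been 0.294 V.)

V_out ≈ 0.230 V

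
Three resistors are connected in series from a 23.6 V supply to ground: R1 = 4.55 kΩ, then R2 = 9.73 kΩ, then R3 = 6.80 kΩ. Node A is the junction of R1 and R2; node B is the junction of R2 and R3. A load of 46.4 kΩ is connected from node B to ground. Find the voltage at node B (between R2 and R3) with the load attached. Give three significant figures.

At node B, R3 is in parallel with the load: R3‖R_L = 5.931 kΩ.
Below node A the resistance is R2 + (R3‖R_L) = 15.66 kΩ, so V_A = 23.6 × 15.66/20.21 = 18.29 V.
Then V_B = V_A × (R3‖R_L)/(R2 + R3‖R_L) = 18.29 × 5.931/15.66 = 6.93 V.

V ≈ 6.93 V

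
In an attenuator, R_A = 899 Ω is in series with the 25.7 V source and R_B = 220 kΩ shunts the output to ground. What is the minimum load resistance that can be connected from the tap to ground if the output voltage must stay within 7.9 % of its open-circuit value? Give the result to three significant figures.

Output resistance R_th = R_A‖R_B = (899 × 220000)/220900 = 895.3 Ω.
The fractional drop is R_th/(R_th + R_L); requiring this ≤ 0.0790 gives R_L ≥ R_th(1/0.0790 − 1) = 895.3 × 11.66 = 10.4 kΩ.

R_L(min) ≈ 10.4 kΩ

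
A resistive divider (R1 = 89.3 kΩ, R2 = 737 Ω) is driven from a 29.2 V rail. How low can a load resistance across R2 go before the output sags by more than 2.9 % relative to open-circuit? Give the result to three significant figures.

R_L(min) ≈ 24.5 kΩ

Output resistance R_th = R1‖R2 = (89300 × 737)/90040 = 731.0 Ω.
The fractional drop is R_th/(R_th + R_L); requiring this ≤ 0.0290 gives R_L ≥ R_th(1/0.0290 − 1) = 731.0 × 33.48 = 24.5 kΩ.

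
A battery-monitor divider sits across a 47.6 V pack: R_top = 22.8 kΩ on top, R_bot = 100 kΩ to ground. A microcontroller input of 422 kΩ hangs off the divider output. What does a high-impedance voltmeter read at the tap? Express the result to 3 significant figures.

V_out ≈ 37.1 V

The load sits in parallel with R_bot: R_bot‖R_L = (100 × 422) / (100 + 422) = 80.84 kΩ.
V_out = 47.6 × 80.84 / (22.8 + 80.84) = 47.6 × 80.84/103.6 = 37.1 V.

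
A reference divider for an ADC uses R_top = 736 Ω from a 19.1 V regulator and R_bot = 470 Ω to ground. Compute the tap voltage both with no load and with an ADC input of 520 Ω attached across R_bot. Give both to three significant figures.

Unloaded: 7.44 V; loaded: 4.80 V

Open-circuit: V = 19.1 × 470/(736 + 470) = 7.44 V.
With the load, R_bot becomes R_bot‖R_L = 246.9 Ω, so V = 19.1 × 246.9/982.9 = 4.80 V.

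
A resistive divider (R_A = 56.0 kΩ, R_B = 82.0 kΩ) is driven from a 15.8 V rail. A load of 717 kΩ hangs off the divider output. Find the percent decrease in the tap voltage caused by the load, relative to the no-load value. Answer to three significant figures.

4.44 %

The divider's output (Thévenin) resistance is R_A‖R_B = 33.28 kΩ.
Fractional drop under load = R_th/(R_th + R_L) = 33.28 / (33.28 + 717) = 0.04435.
So the output falls by 4.44 %.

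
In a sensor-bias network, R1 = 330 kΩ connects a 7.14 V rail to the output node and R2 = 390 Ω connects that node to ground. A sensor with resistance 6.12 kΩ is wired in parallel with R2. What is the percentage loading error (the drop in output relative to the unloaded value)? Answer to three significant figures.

The divider's output (Thévenin) resistance is R1‖R2 = 389.5 Ω.
Fractional drop under load = R_th/(R_th + R_L) = 389.5 / (389.5 + 6120) = 0.05984.
So the output falls by 5.98 %.

5.98 %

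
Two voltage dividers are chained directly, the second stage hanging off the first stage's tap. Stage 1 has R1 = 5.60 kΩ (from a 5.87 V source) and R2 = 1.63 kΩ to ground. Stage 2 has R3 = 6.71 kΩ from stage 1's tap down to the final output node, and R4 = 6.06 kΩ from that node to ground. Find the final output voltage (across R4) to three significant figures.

Stage 2 presents R3+R4 = 12.77 kΩ as a load on stage 1's tap.
Stage 1's lower leg becomes R2‖(R3+R4) = 1.445 kΩ, so V_mid = 5.87 × 1.445/7.045 = 1.204 V.
Stage 2 is itself unloaded: V_out = V_mid × R4/(R3+R4) = 1.204 × 6.06/12.77 = 0.572 V.

V_out ≈ 0.572 V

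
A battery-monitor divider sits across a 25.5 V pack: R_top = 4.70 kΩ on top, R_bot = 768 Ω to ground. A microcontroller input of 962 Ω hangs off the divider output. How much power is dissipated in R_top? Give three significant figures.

Total resistance from the source is R_top + (R_bot‖R_L) = 5127 Ω, so I = 25.5/5127 Ω = 4.974 mA.
P = I²·R_top = (4.974 mA)² × 4.70 kΩ = 116 mW.

P ≈ 116 mW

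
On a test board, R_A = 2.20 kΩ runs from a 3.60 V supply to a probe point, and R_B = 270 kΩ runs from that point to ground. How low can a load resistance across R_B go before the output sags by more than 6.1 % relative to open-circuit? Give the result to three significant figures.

Output resistance R_th = R_A‖R_B = (2.20 × 270)/272.2 = 2.182 kΩ.
The fractional drop is R_th/(R_th + R_L); requiring this ≤ 0.0610 gives R_L ≥ R_th(1/0.0610 − 1) = 2.182 × 15.39 = 33.6 kΩ.

R_L(min) ≈ 33.6 kΩ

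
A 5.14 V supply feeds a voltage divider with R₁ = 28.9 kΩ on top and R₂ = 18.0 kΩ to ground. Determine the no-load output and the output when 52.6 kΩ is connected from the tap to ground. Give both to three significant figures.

Open-circuit: V = 5.14 × 18.0/(28.9 + 18.0) = 1.97 V.
With the load, R₂ becomes R₂‖R_L = 13.41 kΩ, so V = 5.14 × 13.41/42.31 = 1.63 V.

Unloaded: 1.97 V; loaded: 1.63 V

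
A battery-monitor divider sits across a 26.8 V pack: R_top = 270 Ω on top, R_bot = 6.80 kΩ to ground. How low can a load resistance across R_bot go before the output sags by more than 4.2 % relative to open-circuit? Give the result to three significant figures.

R_L(min) ≈ 5.92 kΩ

Output resistance R_th = R_top‖R_bot = (270 × 6800)/7070 = 259.7 Ω.
The fractional drop is R_th/(R_th + R_L); requiring this ≤ 0.0420 gives R_L ≥ R_th(1/0.0420 − 1) = 259.7 × 22.81 = 5.92 kΩ.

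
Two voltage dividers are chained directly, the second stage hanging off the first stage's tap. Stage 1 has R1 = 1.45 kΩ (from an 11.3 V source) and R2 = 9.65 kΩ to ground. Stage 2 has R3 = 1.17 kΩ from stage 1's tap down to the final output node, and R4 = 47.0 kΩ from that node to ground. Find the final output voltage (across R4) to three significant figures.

Stage 2 presents R3+R4 = 48.17 kΩ as a load on stage 1's tap.
Stage 1's lower leg becomes R2‖(R3+R4) = 8.039 kΩ, so V_mid = 11.3 × 8.039/9.489 = 9.573 V.
Stage 2 is itself unloaded: V_out = V_mid × R4/(R3+R4) = 9.573 × 47.0/48.17 = 9.34 V.

V_out ≈ 9.34 V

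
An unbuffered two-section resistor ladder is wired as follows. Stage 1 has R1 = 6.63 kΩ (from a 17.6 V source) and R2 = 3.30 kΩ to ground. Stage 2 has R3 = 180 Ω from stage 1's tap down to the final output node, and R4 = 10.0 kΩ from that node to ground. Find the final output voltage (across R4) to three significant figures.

Stage 2 presents R3+R4 = 10180 Ω as a load on stage 1's tap.
Stage 1's lower leg becomes R2‖(R3+R4) = 2492 Ω, so V_mid = 17.6 × 2492/9122 = 4.808 V.
Stage 2 is itself unloaded: V_out = V_mid × R4/(R3+R4) = 4.808 × 10000/10180 = 4.72 V.

V_out ≈ 4.72 V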